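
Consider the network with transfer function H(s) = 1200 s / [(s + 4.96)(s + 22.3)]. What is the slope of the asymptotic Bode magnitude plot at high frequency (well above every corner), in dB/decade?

With 1 zero and 2 poles, the high-frequency asymptotic slope is 20 × (1 − 2) = -20 dB/decade.

-20 dB/decade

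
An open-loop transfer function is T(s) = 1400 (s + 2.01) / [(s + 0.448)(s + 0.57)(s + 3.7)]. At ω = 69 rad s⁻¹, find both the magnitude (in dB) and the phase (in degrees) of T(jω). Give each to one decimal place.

|j69 + 2.01| = √(69² + 2.01²) = 69.03
|j69 + 0.448| = √(69² + 0.448²) = 69
|j69 + 0.57| = √(69² + 0.57²) = 69
|j69 + 3.7| = √(69² + 3.7²) = 69.1
|T(j69)| = 1400 × 69.03 / (69 × 69 × 69.1) = 0.29374
20 log₁₀(0.29374) = -10.64 dB
∠(j69 + 2.01) = arctan(69/2.01) = 88.33°
∠(j69 + 0.448) = arctan(69/0.448) = 89.63°
∠(j69 + 0.57) = arctan(69/0.57) = 89.53°
∠(j69 + 3.7) = arctan(69/3.7) = 86.93°
∠T(j69) = 88.33° − (89.63° + 89.53° + 86.93°) = -177.75°

|T| = -10.6 dB, ∠T = -177.8°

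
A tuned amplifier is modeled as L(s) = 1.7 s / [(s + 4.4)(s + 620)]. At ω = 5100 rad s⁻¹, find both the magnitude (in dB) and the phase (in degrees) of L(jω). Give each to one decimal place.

|j5100| = 5100
|j5100 + 4.4| = √(5100² + 4.4²) = 5100
|j5100 + 620| = √(5100² + 620²) = 5138
|L(j5100)| = 1.7 × 5100 / (5100 × 5138) = 0.0003309
20 log₁₀(0.0003309) = -69.61 dB
∠(j5100) = 90.00°
∠(j5100 + 4.4) = arctan(5100/4.4) = 89.95°
∠(j5100 + 620) = arctan(5100/620) = 83.07°
∠L(j5100) = 90.00° − (89.95° + 83.07°) = -83.02°

|L| = -69.6 dB, ∠L = -83.0°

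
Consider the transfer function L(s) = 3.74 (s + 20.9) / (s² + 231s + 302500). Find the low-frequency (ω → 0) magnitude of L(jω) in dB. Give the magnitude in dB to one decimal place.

L(0) = 3.74 × 20.9 / 302500 = 0.0002584
20 log₁₀(0.0002584) = -71.75 dB

-71.8 dB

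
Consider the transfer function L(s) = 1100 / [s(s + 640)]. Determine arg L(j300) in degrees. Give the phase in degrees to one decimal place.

-115.1°

∠(j300 + 640) = arctan(300/640) = 25.11°
∠(j300) = 90.00°
∠L(j300) = − (25.11° + 90.00°) = -115.11°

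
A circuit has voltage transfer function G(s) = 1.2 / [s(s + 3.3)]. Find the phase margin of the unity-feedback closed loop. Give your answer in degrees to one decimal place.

83.7°

Gain crossover: |G(jω)| = 1 at ω ≈ 0.361 rad/s.
∠G(j0.361) = −90° − arctan(0.361/3.3) ≈ -96.25°
PM = 180° + (-96.25°) = 83.75°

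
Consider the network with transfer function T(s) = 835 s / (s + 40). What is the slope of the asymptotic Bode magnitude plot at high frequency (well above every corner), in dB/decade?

0 dB/decade

With 1 zero and 1 pole, the high-frequency asymptotic slope is 20 × (1 − 1) = 0 dB/decade.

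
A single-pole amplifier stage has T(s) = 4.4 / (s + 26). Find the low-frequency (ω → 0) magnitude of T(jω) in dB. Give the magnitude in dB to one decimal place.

-15.4 dB

T(0) = 4.4 / 26 = 0.16923
20 log₁₀(0.16923) = -15.43 dB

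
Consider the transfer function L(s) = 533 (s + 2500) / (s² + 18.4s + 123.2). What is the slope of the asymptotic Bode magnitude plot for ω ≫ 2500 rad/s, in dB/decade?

With 1 zero and 2 poles, the high-frequency asymptotic slope is 20 × (1 − 2) = -20 dB/decade.

-20 dB/decade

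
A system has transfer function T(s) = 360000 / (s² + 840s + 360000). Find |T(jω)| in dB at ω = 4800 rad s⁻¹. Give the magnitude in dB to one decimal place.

-36.1 dB

|(j4800)² + 840(j4800) + 360000| = |-2.268e+07 + j4.032e+06| = 2.304e+07
|T(j4800)| = 360000 / 2.304e+07 = 0.015628
20 log₁₀(0.015628) = -36.12 dB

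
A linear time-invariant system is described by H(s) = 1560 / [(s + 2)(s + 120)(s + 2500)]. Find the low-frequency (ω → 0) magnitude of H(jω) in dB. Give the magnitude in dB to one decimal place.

H(0) = 1560 / (2 × 120 × 2500) = 0.0026
20 log₁₀(0.0026) = -51.70 dB

-51.7 dB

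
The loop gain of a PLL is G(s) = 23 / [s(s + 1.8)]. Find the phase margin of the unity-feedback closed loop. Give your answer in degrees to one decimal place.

21.2°

Gain crossover: |G(jω)| = 1 at ω ≈ 4.63 rad s⁻¹.
∠G(j4.63) = −90° − arctan(4.63/1.8) ≈ -158.76°
PM = 180° + (-158.76°) = 21.24°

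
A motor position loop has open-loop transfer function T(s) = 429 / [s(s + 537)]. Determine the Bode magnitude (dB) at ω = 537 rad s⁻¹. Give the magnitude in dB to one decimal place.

|j537 + 537| = √(537² + 537²) = 759.4
|j537| = 537
|T(j537)| = 429 / (759.4 × 537) = 0.0010519
20 log₁₀(0.0010519) = -59.56 dB

-59.6 dB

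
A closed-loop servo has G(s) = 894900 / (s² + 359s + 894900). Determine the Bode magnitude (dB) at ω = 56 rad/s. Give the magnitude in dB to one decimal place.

0.0 dB

|(j56)² + 359(j56) + 894900| = |8.9176e+05 + j20104| = 8.92e+05
|G(j56)| = 894900 / 8.92e+05 = 1.0033
20 log₁₀(1.0033) = 0.03 dB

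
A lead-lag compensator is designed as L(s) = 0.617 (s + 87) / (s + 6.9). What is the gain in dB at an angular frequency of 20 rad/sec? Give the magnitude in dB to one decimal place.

8.3 dB

|j20 + 87| = √(20² + 87²) = 89.27
|j20 + 6.9| = √(20² + 6.9²) = 21.16
|L(j20)| = 0.617 × 89.27 / 21.16 = 2.6034
20 log₁₀(2.6034) = 8.31 dB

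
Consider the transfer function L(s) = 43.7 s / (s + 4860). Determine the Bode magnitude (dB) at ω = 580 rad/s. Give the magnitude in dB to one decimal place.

|j580| = 580
|j580 + 4860| = √(580² + 4860²) = 4894
|L(j580)| = 43.7 × 580 / 4894 = 5.1785
20 log₁₀(5.1785) = 14.28 dB

14.3 dB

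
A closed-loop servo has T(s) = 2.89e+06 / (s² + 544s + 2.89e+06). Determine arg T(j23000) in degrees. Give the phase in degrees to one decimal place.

-178.6°

∠[(j23000)² + 544(j23000) + 2.89e+06] = ∠[-5.2611e+08 + j1.2512e+07] = 178.64°
∠T(j23000) = −178.64° = -178.64°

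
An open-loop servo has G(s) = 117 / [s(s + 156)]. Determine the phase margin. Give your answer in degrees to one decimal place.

Gain crossover: |G(jω)| = 1 at ω ≈ 0.75 rad/sec.
∠G(j0.75) = −90° − arctan(0.75/156) ≈ -90.28°
PM = 180° + (-90.28°) = 89.72°

89.7 deg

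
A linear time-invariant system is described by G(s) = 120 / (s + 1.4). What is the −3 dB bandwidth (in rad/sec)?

1.4 rad/sec

For a single-pole low-pass, the −3 dB point is at the pole: ω = 1.4 rad/sec.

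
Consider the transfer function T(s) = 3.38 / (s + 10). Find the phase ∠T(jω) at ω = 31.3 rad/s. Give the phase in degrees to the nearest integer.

-72°

∠(j31.3 + 10) = arctan(31.3/10) = 72.28°
∠T(j31.3) = −72.28° = -72.28°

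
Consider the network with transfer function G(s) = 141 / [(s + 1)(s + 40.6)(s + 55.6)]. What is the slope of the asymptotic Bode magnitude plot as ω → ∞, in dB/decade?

-60 dB/decade

With 0 zeros and 3 poles, the high-frequency asymptotic slope is 20 × (0 − 3) = -60 dB/decade.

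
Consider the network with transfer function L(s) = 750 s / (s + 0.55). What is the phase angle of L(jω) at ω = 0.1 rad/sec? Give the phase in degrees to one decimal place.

∠(j0.1) = 90.00°
∠(j0.1 + 0.55) = arctan(0.1/0.55) = 10.30°
∠L(j0.1) = 90.00° − 10.30° = 79.70°

79.7°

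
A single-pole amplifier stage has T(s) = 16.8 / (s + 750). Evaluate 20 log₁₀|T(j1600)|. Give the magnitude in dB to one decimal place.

-40.4 dB

|j1600 + 750| = √(1600² + 750²) = 1767
|T(j1600)| = 16.8 / 1767 = 0.0095073
20 log₁₀(0.0095073) = -40.44 dB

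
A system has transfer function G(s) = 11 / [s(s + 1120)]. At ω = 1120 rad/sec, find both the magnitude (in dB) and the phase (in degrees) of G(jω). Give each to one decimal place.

|j1120 + 1120| = √(1120² + 1120²) = 1584
|j1120| = 1120
|G(j1120)| = 11 / (1584 × 1120) = 6.2007e-06
20 log₁₀(6.2007e-06) = -104.15 dB
∠(j1120 + 1120) = arctan(1120/1120) = 45.00°
∠(j1120) = 90.00°
∠G(j1120) = − (45.00° + 90.00°) = -135.00°

|G| = -104.2 dB, ∠G = -135.0°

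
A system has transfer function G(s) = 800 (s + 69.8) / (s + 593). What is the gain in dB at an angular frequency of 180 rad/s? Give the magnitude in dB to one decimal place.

|j180 + 69.8| = √(180² + 69.8²) = 193.1
|j180 + 593| = √(180² + 593²) = 619.7
|G(j180)| = 800 × 193.1 / 619.7 = 249.22
20 log₁₀(249.22) = 47.93 dB

47.9 dB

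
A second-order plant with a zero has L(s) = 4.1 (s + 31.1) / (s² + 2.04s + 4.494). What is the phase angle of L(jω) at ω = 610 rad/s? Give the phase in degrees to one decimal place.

∠(j610 + 31.1) = arctan(610/31.1) = 87.08°
∠[(j610)² + 2.04(j610) + 4.494] = ∠[-3.721e+05 + j1244.4] = 179.81°
∠L(j610) = 87.08° − 179.81° = -92.73°

-92.7 deg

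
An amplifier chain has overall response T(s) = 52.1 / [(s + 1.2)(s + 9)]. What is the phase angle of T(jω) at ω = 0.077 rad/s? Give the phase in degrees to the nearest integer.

∠(j0.077 + 1.2) = arctan(0.077/1.2) = 3.67°
∠(j0.077 + 9) = arctan(0.077/9) = 0.49°
∠T(j0.077) = − (3.67° + 0.49°) = -4.16°

-4°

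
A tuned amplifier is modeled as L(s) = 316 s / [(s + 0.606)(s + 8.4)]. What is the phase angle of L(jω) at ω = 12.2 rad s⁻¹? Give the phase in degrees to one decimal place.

∠(j12.2) = 90.00°
∠(j12.2 + 0.606) = arctan(12.2/0.606) = 87.16°
∠(j12.2 + 8.4) = arctan(12.2/8.4) = 55.45°
∠L(j12.2) = 90.00° − (87.16° + 55.45°) = -52.61°

-52.6°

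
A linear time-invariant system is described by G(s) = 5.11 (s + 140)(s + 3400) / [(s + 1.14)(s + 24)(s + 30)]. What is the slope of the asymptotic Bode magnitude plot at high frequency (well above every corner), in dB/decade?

-20 dB/decade

With 2 zeros and 3 poles, the high-frequency asymptotic slope is 20 × (2 − 3) = -20 dB/decade.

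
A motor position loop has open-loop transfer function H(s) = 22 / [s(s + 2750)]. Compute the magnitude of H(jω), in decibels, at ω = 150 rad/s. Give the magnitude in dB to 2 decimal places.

|j150 + 2750| = √(150² + 2750²) = 2754
|j150| = 150
|H(j150)| = 22 / (2754 × 150) = 5.3254e-05
20 log₁₀(5.3254e-05) = -85.473 dB

-85.47 dB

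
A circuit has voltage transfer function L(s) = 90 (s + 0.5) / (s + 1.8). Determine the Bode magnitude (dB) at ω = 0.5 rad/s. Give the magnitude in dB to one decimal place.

30.6 dB

|j0.5 + 0.5| = √(0.5² + 0.5²) = 0.7071
|j0.5 + 1.8| = √(0.5² + 1.8²) = 1.868
|L(j0.5)| = 90 × 0.7071 / 1.868 = 34.066
20 log₁₀(34.066) = 30.65 dB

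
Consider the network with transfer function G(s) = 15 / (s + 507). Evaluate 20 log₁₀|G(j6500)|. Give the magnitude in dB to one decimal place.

-52.8 dB

|j6500 + 507| = √(6500² + 507²) = 6520
|G(j6500)| = 15 / 6520 = 0.0023007
20 log₁₀(0.0023007) = -52.76 dB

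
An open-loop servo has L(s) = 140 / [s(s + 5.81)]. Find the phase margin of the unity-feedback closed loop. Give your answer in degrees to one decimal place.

Gain crossover: |L(jω)| = 1 at ω ≈ 11.1 rad/sec.
∠L(j11.1) = −90° − arctan(11.1/5.81) ≈ -152.46°
PM = 180° + (-152.46°) = 27.54°

27.5°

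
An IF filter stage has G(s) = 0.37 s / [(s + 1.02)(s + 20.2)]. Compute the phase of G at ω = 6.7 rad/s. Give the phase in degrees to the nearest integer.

∠(j6.7) = 90.00°
∠(j6.7 + 1.02) = arctan(6.7/1.02) = 81.34°
∠(j6.7 + 20.2) = arctan(6.7/20.2) = 18.35°
∠G(j6.7) = 90.00° − (81.34° + 18.35°) = -9.69°

-10°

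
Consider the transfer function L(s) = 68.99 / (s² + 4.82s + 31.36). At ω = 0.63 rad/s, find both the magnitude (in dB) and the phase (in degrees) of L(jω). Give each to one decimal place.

|L| = 6.9 dB, ∠L = -5.6°

|(j0.63)² + 4.82(j0.63) + 31.36| = |30.963 + j3.0366| = 31.11
|L(j0.63)| = 68.99 / 31.11 = 2.2175
20 log₁₀(2.2175) = 6.92 dB
∠[(j0.63)² + 4.82(j0.63) + 31.36] = ∠[30.963 + j3.0366] = 5.60°
∠L(j0.63) = −5.60° = -5.60°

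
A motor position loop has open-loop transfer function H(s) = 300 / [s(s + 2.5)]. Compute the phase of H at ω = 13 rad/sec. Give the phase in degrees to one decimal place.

∠(j13 + 2.5) = arctan(13/2.5) = 79.11°
∠(j13) = 90.00°
∠H(j13) = − (79.11° + 90.00°) = -169.11°

-169.1°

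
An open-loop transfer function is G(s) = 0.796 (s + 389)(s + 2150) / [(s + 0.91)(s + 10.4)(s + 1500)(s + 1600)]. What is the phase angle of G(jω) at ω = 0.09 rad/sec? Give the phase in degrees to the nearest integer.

-6 deg

∠(j0.09 + 389) = arctan(0.09/389) = 0.01°
∠(j0.09 + 2150) = arctan(0.09/2150) = 0.00°
∠(j0.09 + 0.91) = arctan(0.09/0.91) = 5.65°
∠(j0.09 + 10.4) = arctan(0.09/10.4) = 0.50°
∠(j0.09 + 1500) = arctan(0.09/1500) = 0.00°
∠(j0.09 + 1600) = arctan(0.09/1600) = 0.00°
∠G(j0.09) = 0.01° + 0.00° − (5.65° + 0.50° + 0.00° + 0.00°) = -6.14°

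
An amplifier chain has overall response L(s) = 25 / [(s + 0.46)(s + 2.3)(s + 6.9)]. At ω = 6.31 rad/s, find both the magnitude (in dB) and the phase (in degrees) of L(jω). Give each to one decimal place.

|j6.31 + 0.46| = √(6.31² + 0.46²) = 6.327
|j6.31 + 2.3| = √(6.31² + 2.3²) = 6.716
|j6.31 + 6.9| = √(6.31² + 6.9²) = 9.35
|L(j6.31)| = 25 / (6.327 × 6.716 × 9.35) = 0.062925
20 log₁₀(0.062925) = -24.02 dB
∠(j6.31 + 0.46) = arctan(6.31/0.46) = 85.83°
∠(j6.31 + 2.3) = arctan(6.31/2.3) = 69.97°
∠(j6.31 + 6.9) = arctan(6.31/6.9) = 42.44°
∠L(j6.31) = − (85.83° + 69.97° + 42.44°) = -198.25°

|L| = -24.0 dB, ∠L = -198.2°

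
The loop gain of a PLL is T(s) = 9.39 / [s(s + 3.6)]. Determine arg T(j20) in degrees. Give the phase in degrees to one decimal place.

-169.8 deg

∠(j20 + 3.6) = arctan(20/3.6) = 79.80°
∠(j20) = 90.00°
∠T(j20) = − (79.80° + 90.00°) = -169.80°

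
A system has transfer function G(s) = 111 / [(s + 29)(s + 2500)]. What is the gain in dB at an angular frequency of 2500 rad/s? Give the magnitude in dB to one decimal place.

-98.0 dB

|j2500 + 29| = √(2500² + 29²) = 2500
|j2500 + 2500| = √(2500² + 2500²) = 3536
|G(j2500)| = 111 / (2500 × 3536) = 1.2557e-05
20 log₁₀(1.2557e-05) = -98.02 dB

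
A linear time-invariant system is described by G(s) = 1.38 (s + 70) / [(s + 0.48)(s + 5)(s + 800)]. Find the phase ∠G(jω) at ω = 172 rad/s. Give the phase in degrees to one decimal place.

∠(j172 + 70) = arctan(172/70) = 67.85°
∠(j172 + 0.48) = arctan(172/0.48) = 89.84°
∠(j172 + 5) = arctan(172/5) = 88.33°
∠(j172 + 800) = arctan(172/800) = 12.13°
∠G(j172) = 67.85° − (89.84° + 88.33° + 12.13°) = -122.45°

-122.5 deg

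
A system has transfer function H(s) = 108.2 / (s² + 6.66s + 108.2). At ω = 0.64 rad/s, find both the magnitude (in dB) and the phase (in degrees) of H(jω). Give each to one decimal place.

|(j0.64)² + 6.66(j0.64) + 108.2| = |107.79 + j4.2624| = 107.9
|H(j0.64)| = 108.2 / 107.9 = 1.003
20 log₁₀(1.003) = 0.03 dB
∠[(j0.64)² + 6.66(j0.64) + 108.2] = ∠[107.79 + j4.2624] = 2.26°
∠H(j0.64) = −2.26° = -2.26°

|H| = 0.0 dB, ∠H = -2.3°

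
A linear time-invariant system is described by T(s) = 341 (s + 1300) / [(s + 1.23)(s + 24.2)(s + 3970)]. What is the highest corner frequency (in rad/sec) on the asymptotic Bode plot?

3970 rad/sec

Break frequencies occur at each pole and zero magnitude: 1.23 rad/sec, 24.2 rad/sec, 1300 rad/sec, 3970 rad/sec.
The highest is 3970 rad/sec.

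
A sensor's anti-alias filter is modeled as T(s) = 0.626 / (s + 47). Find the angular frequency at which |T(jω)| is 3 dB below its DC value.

47 rad s⁻¹

For a single-pole low-pass, the −3 dB point is at the pole: ω = 47 rad s⁻¹.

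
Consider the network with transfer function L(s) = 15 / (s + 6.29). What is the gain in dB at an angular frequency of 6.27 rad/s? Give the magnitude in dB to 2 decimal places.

4.55 dB

|j6.27 + 6.29| = √(6.27² + 6.29²) = 8.881
|L(j6.27)| = 15 / 8.881 = 1.6889
20 log₁₀(1.6889) = 4.552 dB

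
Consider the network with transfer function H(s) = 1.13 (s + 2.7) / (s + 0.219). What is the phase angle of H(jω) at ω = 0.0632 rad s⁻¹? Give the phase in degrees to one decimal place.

∠(j0.0632 + 2.7) = arctan(0.0632/2.7) = 1.34°
∠(j0.0632 + 0.219) = arctan(0.0632/0.219) = 16.10°
∠H(j0.0632) = 1.34° − 16.10° = -14.76°

-14.8°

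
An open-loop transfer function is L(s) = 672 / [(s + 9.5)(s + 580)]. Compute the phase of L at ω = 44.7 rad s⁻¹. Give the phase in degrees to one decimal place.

∠(j44.7 + 9.5) = arctan(44.7/9.5) = 78.00°
∠(j44.7 + 580) = arctan(44.7/580) = 4.41°
∠L(j44.7) = − (78.00° + 4.41°) = -82.41°

-82.4°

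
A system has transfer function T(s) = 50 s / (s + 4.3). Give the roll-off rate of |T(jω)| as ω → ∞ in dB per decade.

0 dB/decade

With 1 zero and 1 pole, the high-frequency asymptotic slope is 20 × (1 − 1) = 0 dB/decade.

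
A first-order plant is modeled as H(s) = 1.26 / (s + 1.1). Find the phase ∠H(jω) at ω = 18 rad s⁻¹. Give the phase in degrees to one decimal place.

-86.5 deg

∠(j18 + 1.1) = arctan(18/1.1) = 86.50°
∠H(j18) = −86.50° = -86.50°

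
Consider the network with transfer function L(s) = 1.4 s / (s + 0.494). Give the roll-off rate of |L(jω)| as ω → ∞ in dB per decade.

0 dB/decade

With 1 zero and 1 pole, the high-frequency asymptotic slope is 20 × (1 − 1) = 0 dB/decade.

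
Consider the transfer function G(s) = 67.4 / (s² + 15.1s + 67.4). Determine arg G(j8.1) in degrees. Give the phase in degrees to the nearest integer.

-89°

∠[(j8.1)² + 15.1(j8.1) + 67.4] = ∠[1.79 + j122.31] = 89.16°
∠G(j8.1) = −89.16° = -89.16°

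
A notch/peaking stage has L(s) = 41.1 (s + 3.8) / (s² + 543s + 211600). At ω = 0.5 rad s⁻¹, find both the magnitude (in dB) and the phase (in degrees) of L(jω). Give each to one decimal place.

|L| = -62.6 dB, ∠L = 7.4 deg

|j0.5 + 3.8| = √(0.5² + 3.8²) = 3.833
|(j0.5)² + 543(j0.5) + 211600| = |2.116e+05 + j271.5| = 2.116e+05
|L(j0.5)| = 41.1 × 3.833 / 2.116e+05 = 0.00074445
20 log₁₀(0.00074445) = -62.56 dB
∠(j0.5 + 3.8) = arctan(0.5/3.8) = 7.50°
∠[(j0.5)² + 543(j0.5) + 211600] = ∠[2.116e+05 + j271.5] = 0.07°
∠L(j0.5) = 7.50° − 0.07° = 7.42°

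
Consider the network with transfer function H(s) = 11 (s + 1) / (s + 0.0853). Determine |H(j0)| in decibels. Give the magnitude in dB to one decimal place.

42.2 dB

H(0) = 11 × 1 / 0.0853 = 128.96
20 log₁₀(128.96) = 42.21 dB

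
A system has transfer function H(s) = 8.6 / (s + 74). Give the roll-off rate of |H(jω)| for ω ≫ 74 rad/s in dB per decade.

With 0 zeros and 1 pole, the high-frequency asymptotic slope is 20 × (0 − 1) = -20 dB/decade.

-20 dB/decade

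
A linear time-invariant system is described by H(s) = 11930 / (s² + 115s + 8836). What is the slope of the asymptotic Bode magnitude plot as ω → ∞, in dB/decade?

-40 dB/decade

With 0 zeros and 2 poles, the high-frequency asymptotic slope is 20 × (0 − 2) = -40 dB/decade.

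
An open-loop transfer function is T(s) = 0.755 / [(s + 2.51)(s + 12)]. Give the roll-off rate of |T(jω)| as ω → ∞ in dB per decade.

With 0 zeros and 2 poles, the high-frequency asymptotic slope is 20 × (0 − 2) = -40 dB/decade.

-40 dB/decade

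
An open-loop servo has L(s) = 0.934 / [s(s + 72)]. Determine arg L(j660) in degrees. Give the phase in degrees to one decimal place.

-173.8°

∠(j660 + 72) = arctan(660/72) = 83.77°
∠(j660) = 90.00°
∠L(j660) = − (83.77° + 90.00°) = -173.77°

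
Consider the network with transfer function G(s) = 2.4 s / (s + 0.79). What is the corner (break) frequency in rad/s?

0.79 rad/s

The single real pole at s = −0.79 gives a corner at ω = 0.79 rad/s.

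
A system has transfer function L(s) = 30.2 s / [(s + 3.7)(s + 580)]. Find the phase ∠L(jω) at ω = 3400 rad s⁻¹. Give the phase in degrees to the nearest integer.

∠(j3400) = 90.00°
∠(j3400 + 3.7) = arctan(3400/3.7) = 89.94°
∠(j3400 + 580) = arctan(3400/580) = 80.32°
∠L(j3400) = 90.00° − (89.94° + 80.32°) = -80.26°

-80 deg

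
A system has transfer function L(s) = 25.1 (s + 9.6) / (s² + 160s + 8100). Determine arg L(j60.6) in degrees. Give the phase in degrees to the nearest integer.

16°

∠(j60.6 + 9.6) = arctan(60.6/9.6) = 81.00°
∠[(j60.6)² + 160(j60.6) + 8100] = ∠[4427.6 + j9696] = 65.46°
∠L(j60.6) = 81.00° − 65.46° = 15.54°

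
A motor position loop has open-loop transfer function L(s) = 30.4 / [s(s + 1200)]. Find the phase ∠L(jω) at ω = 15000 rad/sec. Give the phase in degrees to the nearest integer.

-175°

∠(j15000 + 1200) = arctan(15000/1200) = 85.43°
∠(j15000) = 90.00°
∠L(j15000) = − (85.43° + 90.00°) = -175.43°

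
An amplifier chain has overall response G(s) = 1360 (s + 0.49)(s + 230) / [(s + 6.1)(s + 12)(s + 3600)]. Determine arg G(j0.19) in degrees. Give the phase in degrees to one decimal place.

18.5°

∠(j0.19 + 0.49) = arctan(0.19/0.49) = 21.19°
∠(j0.19 + 230) = arctan(0.19/230) = 0.05°
∠(j0.19 + 6.1) = arctan(0.19/6.1) = 1.78°
∠(j0.19 + 12) = arctan(0.19/12) = 0.91°
∠(j0.19 + 3600) = arctan(0.19/3600) = 0.00°
∠G(j0.19) = 21.19° + 0.05° − (1.78° + 0.91° + 0.00°) = 18.55°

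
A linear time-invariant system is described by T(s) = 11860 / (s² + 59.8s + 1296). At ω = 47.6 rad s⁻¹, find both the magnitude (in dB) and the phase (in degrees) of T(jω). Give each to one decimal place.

|T| = 11.9 dB, ∠T = -108.8 deg

|(j47.6)² + 59.8(j47.6) + 1296| = |-969.76 + j2846.5| = 3007
|T(j47.6)| = 11860 / 3007 = 3.9439
20 log₁₀(3.9439) = 11.92 dB
∠[(j47.6)² + 59.8(j47.6) + 1296] = ∠[-969.76 + j2846.5] = 108.81°
∠T(j47.6) = −108.81° = -108.81°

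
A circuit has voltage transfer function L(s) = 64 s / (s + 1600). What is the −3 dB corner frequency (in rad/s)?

For a single-pole high-pass, the −3 dB point is at the pole: ω = 1600 rad/s.

1600 rad/s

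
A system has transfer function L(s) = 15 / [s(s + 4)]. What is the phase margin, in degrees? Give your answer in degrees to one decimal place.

53.1°

Gain crossover: |L(jω)| = 1 at ω ≈ 3 rad/sec.
∠L(j3) = −90° − arctan(3/4) ≈ -126.87°
PM = 180° + (-126.87°) = 53.13°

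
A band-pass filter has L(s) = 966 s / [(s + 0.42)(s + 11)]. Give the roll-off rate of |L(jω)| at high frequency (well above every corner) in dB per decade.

With 1 zero and 2 poles, the high-frequency asymptotic slope is 20 × (1 − 2) = -20 dB/decade.

-20 dB/decade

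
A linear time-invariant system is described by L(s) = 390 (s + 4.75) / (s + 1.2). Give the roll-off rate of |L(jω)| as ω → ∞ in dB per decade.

With 1 zero and 1 pole, the high-frequency asymptotic slope is 20 × (1 − 1) = 0 dB/decade.

0 dB/decade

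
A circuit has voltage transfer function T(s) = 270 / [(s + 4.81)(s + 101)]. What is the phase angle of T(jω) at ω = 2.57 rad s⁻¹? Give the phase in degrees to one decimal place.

-29.6°

∠(j2.57 + 4.81) = arctan(2.57/4.81) = 28.12°
∠(j2.57 + 101) = arctan(2.57/101) = 1.46°
∠T(j2.57) = − (28.12° + 1.46°) = -29.57°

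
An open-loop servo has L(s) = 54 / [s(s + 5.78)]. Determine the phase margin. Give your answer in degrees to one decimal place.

Gain crossover: |L(jω)| = 1 at ω ≈ 6.31 rad/sec.
∠L(j6.31) = −90° − arctan(6.31/5.78) ≈ -137.51°
PM = 180° + (-137.51°) = 42.49°

42.5°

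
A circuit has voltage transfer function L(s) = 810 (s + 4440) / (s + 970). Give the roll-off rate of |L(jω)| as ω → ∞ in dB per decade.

0 dB/decade

With 1 zero and 1 pole, the high-frequency asymptotic slope is 20 × (1 − 1) = 0 dB/decade.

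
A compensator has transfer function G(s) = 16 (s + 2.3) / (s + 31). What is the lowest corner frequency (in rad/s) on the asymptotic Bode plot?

2.3 rad/s

Break frequencies occur at each pole and zero magnitude: 2.3 rad/s, 31 rad/s.
The lowest is 2.3 rad/s.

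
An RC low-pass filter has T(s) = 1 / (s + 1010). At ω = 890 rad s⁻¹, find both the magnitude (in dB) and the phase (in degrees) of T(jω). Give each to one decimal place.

|j890 + 1010| = √(890² + 1010²) = 1346
|T(j890)| = 1 / 1346 = 0.00074284
20 log₁₀(0.00074284) = -62.58 dB
∠(j890 + 1010) = arctan(890/1010) = 41.39°
∠T(j890) = −41.39° = -41.39°

|T| = -62.6 dB, ∠T = -41.4 deg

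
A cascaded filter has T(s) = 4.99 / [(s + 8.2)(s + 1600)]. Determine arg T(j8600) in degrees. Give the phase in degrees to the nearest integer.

-169 deg

∠(j8600 + 8.2) = arctan(8600/8.2) = 89.95°
∠(j8600 + 1600) = arctan(8600/1600) = 79.46°
∠T(j8600) = − (89.95° + 79.46°) = -169.41°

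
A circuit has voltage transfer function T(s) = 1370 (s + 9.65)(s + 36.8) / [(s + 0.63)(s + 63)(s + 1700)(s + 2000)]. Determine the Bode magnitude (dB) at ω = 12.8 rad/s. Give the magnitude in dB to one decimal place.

|j12.8 + 9.65| = √(12.8² + 9.65²) = 16.03
|j12.8 + 36.8| = √(12.8² + 36.8²) = 38.96
|j12.8 + 0.63| = √(12.8² + 0.63²) = 12.82
|j12.8 + 63| = √(12.8² + 63²) = 64.29
|j12.8 + 1700| = √(12.8² + 1700²) = 1700
|j12.8 + 2000| = √(12.8² + 2000²) = 2000
|T(j12.8)| = 1370 × 16.03 × 38.96 / (12.82 × 64.29 × 1700 × 2000) = 0.00030545
20 log₁₀(0.00030545) = -70.30 dB

-70.3 dB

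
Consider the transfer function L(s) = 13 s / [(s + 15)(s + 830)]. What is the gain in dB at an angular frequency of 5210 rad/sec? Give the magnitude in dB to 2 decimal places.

-52.17 dB

|j5210| = 5210
|j5210 + 15| = √(5210² + 15²) = 5210
|j5210 + 830| = √(5210² + 830²) = 5276
|L(j5210)| = 13 × 5210 / (5210 × 5276) = 0.0024641
20 log₁₀(0.0024641) = -52.167 dB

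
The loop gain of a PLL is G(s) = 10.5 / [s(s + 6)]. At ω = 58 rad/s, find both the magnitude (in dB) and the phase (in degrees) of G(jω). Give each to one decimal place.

|G| = -50.2 dB, ∠G = -174.1 deg

|j58 + 6| = √(58² + 6²) = 58.31
|j58| = 58
|G(j58)| = 10.5 / (58.31 × 58) = 0.0031047
20 log₁₀(0.0031047) = -50.16 dB
∠(j58 + 6) = arctan(58/6) = 84.09°
∠(j58) = 90.00°
∠G(j58) = − (84.09° + 90.00°) = -174.09°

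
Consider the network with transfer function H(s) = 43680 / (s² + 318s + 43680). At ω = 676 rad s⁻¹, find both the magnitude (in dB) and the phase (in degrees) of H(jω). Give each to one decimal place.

|H| = -20.6 dB, ∠H = -152.5 deg

|(j676)² + 318(j676) + 43680| = |-4.133e+05 + j2.1497e+05| = 4.659e+05
|H(j676)| = 43680 / 4.659e+05 = 0.093762
20 log₁₀(0.093762) = -20.56 dB
∠[(j676)² + 318(j676) + 43680] = ∠[-4.133e+05 + j2.1497e+05] = 152.52°
∠H(j676) = −152.52° = -152.52°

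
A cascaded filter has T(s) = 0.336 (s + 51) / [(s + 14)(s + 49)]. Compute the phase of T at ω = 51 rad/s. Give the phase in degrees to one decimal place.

-75.8°

∠(j51 + 51) = arctan(51/51) = 45.00°
∠(j51 + 14) = arctan(51/14) = 74.65°
∠(j51 + 49) = arctan(51/49) = 46.15°
∠T(j51) = 45.00° − (74.65° + 46.15°) = -75.80°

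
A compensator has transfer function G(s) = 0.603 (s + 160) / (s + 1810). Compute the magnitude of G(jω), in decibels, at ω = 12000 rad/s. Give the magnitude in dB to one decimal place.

|j12000 + 160| = √(12000² + 160²) = 1.2e+04
|j12000 + 1810| = √(12000² + 1810²) = 1.214e+04
|G(j12000)| = 0.603 × 1.2e+04 / 1.214e+04 = 0.59631
20 log₁₀(0.59631) = -4.49 dB

-4.5 dB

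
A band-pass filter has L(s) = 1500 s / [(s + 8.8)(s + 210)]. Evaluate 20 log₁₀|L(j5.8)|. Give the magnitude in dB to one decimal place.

|j5.8| = 5.8
|j5.8 + 8.8| = √(5.8² + 8.8²) = 10.54
|j5.8 + 210| = √(5.8² + 210²) = 210.1
|L(j5.8)| = 1500 × 5.8 / (10.54 × 210.1) = 3.9293
20 log₁₀(3.9293) = 11.89 dB

11.9 dB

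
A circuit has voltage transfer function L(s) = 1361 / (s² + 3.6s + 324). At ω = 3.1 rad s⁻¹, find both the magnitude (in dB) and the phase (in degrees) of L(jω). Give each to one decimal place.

|L| = 12.7 dB, ∠L = -2.0°

|(j3.1)² + 3.6(j3.1) + 324| = |314.39 + j11.16| = 314.6
|L(j3.1)| = 1361 / 314.6 = 4.3263
20 log₁₀(4.3263) = 12.72 dB
∠[(j3.1)² + 3.6(j3.1) + 324] = ∠[314.39 + j11.16] = 2.03°
∠L(j3.1) = −2.03° = -2.03°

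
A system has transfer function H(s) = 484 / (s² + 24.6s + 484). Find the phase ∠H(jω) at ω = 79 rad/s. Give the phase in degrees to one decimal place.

∠[(j79)² + 24.6(j79) + 484] = ∠[-5757 + j1943.4] = 161.35°
∠H(j79) = −161.35° = -161.35°

-161.3 deg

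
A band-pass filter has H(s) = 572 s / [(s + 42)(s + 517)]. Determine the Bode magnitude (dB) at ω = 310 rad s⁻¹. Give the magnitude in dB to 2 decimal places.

-0.53 dB

|j310| = 310
|j310 + 42| = √(310² + 42²) = 312.8
|j310 + 517| = √(310² + 517²) = 602.8
|H(j310)| = 572 × 310 / (312.8 × 602.8) = 0.94029
20 log₁₀(0.94029) = -0.535 dB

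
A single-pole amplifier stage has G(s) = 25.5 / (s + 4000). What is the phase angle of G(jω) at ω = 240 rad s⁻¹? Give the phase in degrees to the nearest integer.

∠(j240 + 4000) = arctan(240/4000) = 3.43°
∠G(j240) = −3.43° = -3.43°

-3 deg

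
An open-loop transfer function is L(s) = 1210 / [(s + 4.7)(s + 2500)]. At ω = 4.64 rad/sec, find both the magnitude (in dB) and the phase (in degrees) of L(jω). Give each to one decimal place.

|L| = -22.7 dB, ∠L = -44.7 deg

|j4.64 + 4.7| = √(4.64² + 4.7²) = 6.605
|j4.64 + 2500| = √(4.64² + 2500²) = 2500
|L(j4.64)| = 1210 / (6.605 × 2500) = 0.073283
20 log₁₀(0.073283) = -22.70 dB
∠(j4.64 + 4.7) = arctan(4.64/4.7) = 44.63°
∠(j4.64 + 2500) = arctan(4.64/2500) = 0.11°
∠L(j4.64) = − (44.63° + 0.11°) = -44.74°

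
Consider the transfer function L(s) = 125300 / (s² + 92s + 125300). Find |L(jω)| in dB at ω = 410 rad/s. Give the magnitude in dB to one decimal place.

|(j410)² + 92(j410) + 125300| = |-42800 + j37720| = 5.705e+04
|L(j410)| = 125300 / 5.705e+04 = 2.1963
20 log₁₀(2.1963) = 6.83 dB

6.8 dB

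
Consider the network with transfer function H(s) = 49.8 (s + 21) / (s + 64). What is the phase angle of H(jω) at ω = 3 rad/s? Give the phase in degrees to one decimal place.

∠(j3 + 21) = arctan(3/21) = 8.13°
∠(j3 + 64) = arctan(3/64) = 2.68°
∠H(j3) = 8.13° − 2.68° = 5.45°

5.4°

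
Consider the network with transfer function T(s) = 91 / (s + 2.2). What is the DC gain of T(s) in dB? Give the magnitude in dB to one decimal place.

32.3 dB

T(0) = 91 / 2.2 = 41.364
20 log₁₀(41.364) = 32.33 dB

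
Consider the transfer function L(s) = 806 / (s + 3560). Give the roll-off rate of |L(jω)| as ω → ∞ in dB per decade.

-20 dB/decade

With 0 zeros and 1 pole, the high-frequency asymptotic slope is 20 × (0 − 1) = -20 dB/decade.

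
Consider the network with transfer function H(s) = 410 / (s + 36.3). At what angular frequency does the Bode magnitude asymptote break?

36.3 rad/s

The single real pole at s = −36.3 gives a corner at ω = 36.3 rad/s.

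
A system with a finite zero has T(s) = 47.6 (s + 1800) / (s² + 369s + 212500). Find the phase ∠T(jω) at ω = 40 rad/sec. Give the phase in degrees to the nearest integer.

∠(j40 + 1800) = arctan(40/1800) = 1.27°
∠[(j40)² + 369(j40) + 212500] = ∠[2.109e+05 + j14760] = 4.00°
∠T(j40) = 1.27° − 4.00° = -2.73°

-3°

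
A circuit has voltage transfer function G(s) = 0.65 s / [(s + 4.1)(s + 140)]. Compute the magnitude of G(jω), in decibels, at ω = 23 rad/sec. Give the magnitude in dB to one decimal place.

-46.9 dB

|j23| = 23
|j23 + 4.1| = √(23² + 4.1²) = 23.36
|j23 + 140| = √(23² + 140²) = 141.9
|G(j23)| = 0.65 × 23 / (23.36 × 141.9) = 0.0045103
20 log₁₀(0.0045103) = -46.92 dB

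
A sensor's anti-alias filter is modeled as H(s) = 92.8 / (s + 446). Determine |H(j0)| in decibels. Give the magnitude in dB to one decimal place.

H(0) = 92.8 / 446 = 0.20807
20 log₁₀(0.20807) = -13.64 dB

-13.6 dB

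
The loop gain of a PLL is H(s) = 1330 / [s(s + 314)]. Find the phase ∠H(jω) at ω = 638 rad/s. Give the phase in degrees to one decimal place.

-153.8°

∠(j638 + 314) = arctan(638/314) = 63.80°
∠(j638) = 90.00°
∠H(j638) = − (63.80° + 90.00°) = -153.80°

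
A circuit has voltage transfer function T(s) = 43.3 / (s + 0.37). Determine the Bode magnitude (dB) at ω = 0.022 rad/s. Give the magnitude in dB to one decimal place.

41.4 dB

|j0.022 + 0.37| = √(0.022² + 0.37²) = 0.3707
|T(j0.022)| = 43.3 / 0.3707 = 116.82
20 log₁₀(116.82) = 41.35 dB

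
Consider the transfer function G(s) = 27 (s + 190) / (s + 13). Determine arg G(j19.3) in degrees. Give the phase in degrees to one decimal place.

-50.2°

∠(j19.3 + 190) = arctan(19.3/190) = 5.80°
∠(j19.3 + 13) = arctan(19.3/13) = 56.04°
∠G(j19.3) = 5.80° − 56.04° = -50.24°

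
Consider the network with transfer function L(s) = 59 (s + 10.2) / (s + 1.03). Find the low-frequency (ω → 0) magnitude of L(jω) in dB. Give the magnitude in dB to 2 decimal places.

55.33 dB

L(0) = 59 × 10.2 / 1.03 = 584.27
20 log₁₀(584.27) = 55.332 dB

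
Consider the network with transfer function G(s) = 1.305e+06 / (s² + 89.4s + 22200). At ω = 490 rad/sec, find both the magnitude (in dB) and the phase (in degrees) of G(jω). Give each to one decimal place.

|(j490)² + 89.4(j490) + 22200| = |-2.179e+05 + j43806| = 2.223e+05
|G(j490)| = 1.305e+06 / 2.223e+05 = 5.8715
20 log₁₀(5.8715) = 15.37 dB
∠[(j490)² + 89.4(j490) + 22200] = ∠[-2.179e+05 + j43806] = 168.63°
∠G(j490) = −168.63° = -168.63°

|G| = 15.4 dB, ∠G = -168.6 deg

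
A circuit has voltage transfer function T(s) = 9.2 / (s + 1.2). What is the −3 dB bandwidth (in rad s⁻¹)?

For a single-pole low-pass, the −3 dB point is at the pole: ω = 1.2 rad s⁻¹.

1.2 rad s⁻¹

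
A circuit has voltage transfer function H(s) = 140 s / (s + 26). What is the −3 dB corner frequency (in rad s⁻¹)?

26 rad s⁻¹

For a single-pole high-pass, the −3 dB point is at the pole: ω = 26 rad s⁻¹.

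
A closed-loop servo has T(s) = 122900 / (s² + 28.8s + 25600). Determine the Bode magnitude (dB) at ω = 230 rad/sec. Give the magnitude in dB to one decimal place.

|(j230)² + 28.8(j230) + 25600| = |-27300 + j6624| = 2.809e+04
|T(j230)| = 122900 / 2.809e+04 = 4.3749
20 log₁₀(4.3749) = 12.82 dB

12.8 dB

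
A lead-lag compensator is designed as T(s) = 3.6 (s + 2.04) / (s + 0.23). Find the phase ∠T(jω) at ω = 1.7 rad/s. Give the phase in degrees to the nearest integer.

∠(j1.7 + 2.04) = arctan(1.7/2.04) = 39.81°
∠(j1.7 + 0.23) = arctan(1.7/0.23) = 82.30°
∠T(j1.7) = 39.81° − 82.30° = -42.49°

-42°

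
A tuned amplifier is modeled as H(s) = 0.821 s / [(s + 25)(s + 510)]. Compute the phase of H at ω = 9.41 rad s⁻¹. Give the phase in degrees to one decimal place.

∠(j9.41) = 90.00°
∠(j9.41 + 25) = arctan(9.41/25) = 20.63°
∠(j9.41 + 510) = arctan(9.41/510) = 1.06°
∠H(j9.41) = 90.00° − (20.63° + 1.06°) = 68.32°

68.3 deg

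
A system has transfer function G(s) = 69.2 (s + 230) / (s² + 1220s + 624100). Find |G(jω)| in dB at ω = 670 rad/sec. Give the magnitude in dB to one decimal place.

-24.6 dB

|j670 + 230| = √(670² + 230²) = 708.4
|(j670)² + 1220(j670) + 624100| = |1.752e+05 + j8.174e+05| = 8.36e+05
|G(j670)| = 69.2 × 708.4 / 8.36e+05 = 0.058639
20 log₁₀(0.058639) = -24.64 dB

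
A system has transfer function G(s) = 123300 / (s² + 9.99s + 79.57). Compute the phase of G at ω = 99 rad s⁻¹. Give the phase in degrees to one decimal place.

-174.2 deg

∠[(j99)² + 9.99(j99) + 79.57] = ∠[-9721.4 + j989.01] = 174.19°
∠G(j99) = −174.19° = -174.19°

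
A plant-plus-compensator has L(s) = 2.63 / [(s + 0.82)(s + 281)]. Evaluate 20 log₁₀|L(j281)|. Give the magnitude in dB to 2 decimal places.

-92.56 dB

|j281 + 0.82| = √(281² + 0.82²) = 281
|j281 + 281| = √(281² + 281²) = 397.4
|L(j281)| = 2.63 / (281 × 397.4) = 2.3552e-05
20 log₁₀(2.3552e-05) = -92.559 dB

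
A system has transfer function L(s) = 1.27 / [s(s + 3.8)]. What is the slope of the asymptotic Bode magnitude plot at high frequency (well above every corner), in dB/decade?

-40 dB/decade

With 0 zeros and 2 poles, the high-frequency asymptotic slope is 20 × (0 − 2) = -40 dB/decade.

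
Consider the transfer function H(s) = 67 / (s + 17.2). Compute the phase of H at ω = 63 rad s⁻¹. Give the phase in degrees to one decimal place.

-74.7°

∠(j63 + 17.2) = arctan(63/17.2) = 74.73°
∠H(j63) = −74.73° = -74.73°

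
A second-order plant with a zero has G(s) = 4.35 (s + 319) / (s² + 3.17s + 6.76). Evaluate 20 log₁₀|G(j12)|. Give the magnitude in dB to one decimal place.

19.8 dB

|j12 + 319| = √(12² + 319²) = 319.2
|(j12)² + 3.17(j12) + 6.76| = |-137.24 + j38.04| = 142.4
|G(j12)| = 4.35 × 319.2 / 142.4 = 9.7506
20 log₁₀(9.7506) = 19.78 dB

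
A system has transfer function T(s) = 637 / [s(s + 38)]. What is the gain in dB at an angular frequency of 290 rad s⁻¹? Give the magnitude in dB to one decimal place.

-42.5 dB

|j290 + 38| = √(290² + 38²) = 292.5
|j290| = 290
|T(j290)| = 637 / (292.5 × 290) = 0.0075101
20 log₁₀(0.0075101) = -42.49 dB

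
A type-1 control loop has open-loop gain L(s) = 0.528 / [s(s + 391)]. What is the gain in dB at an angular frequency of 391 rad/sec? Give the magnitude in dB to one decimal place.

-112.2 dB

|j391 + 391| = √(391² + 391²) = 553
|j391| = 391
|L(j391)| = 0.528 / (553 × 391) = 2.4421e-06
20 log₁₀(2.4421e-06) = -112.24 dB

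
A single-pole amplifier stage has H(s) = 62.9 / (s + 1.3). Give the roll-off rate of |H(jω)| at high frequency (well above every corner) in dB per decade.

-20 dB/decade

With 0 zeros and 1 pole, the high-frequency asymptotic slope is 20 × (0 − 1) = -20 dB/decade.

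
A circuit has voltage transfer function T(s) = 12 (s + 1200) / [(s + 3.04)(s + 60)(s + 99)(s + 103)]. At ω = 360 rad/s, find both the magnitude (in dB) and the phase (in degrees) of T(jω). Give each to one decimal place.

|T| = -121.7 dB, ∠T = -302.0°

|j360 + 1200| = √(360² + 1200²) = 1253
|j360 + 3.04| = √(360² + 3.04²) = 360
|j360 + 60| = √(360² + 60²) = 365
|j360 + 99| = √(360² + 99²) = 373.4
|j360 + 103| = √(360² + 103²) = 374.4
|T(j360)| = 12 × 1253 / (360 × 365 × 373.4 × 374.4) = 8.1844e-07
20 log₁₀(8.1844e-07) = -121.74 dB
∠(j360 + 1200) = arctan(360/1200) = 16.70°
∠(j360 + 3.04) = arctan(360/3.04) = 89.52°
∠(j360 + 60) = arctan(360/60) = 80.54°
∠(j360 + 99) = arctan(360/99) = 74.62°
∠(j360 + 103) = arctan(360/103) = 74.03°
∠T(j360) = 16.70° − (89.52° + 80.54° + 74.62° + 74.03°) = -302.01°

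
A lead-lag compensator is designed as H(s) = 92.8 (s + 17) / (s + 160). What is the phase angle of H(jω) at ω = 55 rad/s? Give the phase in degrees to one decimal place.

53.9°

∠(j55 + 17) = arctan(55/17) = 72.82°
∠(j55 + 160) = arctan(55/160) = 18.97°
∠H(j55) = 72.82° − 18.97° = 53.85°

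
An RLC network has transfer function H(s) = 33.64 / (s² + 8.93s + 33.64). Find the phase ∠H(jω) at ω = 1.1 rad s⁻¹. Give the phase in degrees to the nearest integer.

∠[(j1.1)² + 8.93(j1.1) + 33.64] = ∠[32.43 + j9.823] = 16.85°
∠H(j1.1) = −16.85° = -16.85°

-17°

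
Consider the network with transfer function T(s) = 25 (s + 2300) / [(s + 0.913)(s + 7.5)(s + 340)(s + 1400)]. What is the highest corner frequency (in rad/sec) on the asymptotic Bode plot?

2300 rad/sec

Break frequencies occur at each pole and zero magnitude: 0.913 rad/sec, 7.5 rad/sec, 340 rad/sec, 1400 rad/sec, 2300 rad/sec.
The highest is 2300 rad/sec.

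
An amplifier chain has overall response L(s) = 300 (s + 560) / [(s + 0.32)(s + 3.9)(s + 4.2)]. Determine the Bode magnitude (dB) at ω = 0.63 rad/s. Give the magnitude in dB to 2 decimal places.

83.03 dB

|j0.63 + 560| = √(0.63² + 560²) = 560
|j0.63 + 0.32| = √(0.63² + 0.32²) = 0.7066
|j0.63 + 3.9| = √(0.63² + 3.9²) = 3.951
|j0.63 + 4.2| = √(0.63² + 4.2²) = 4.247
|L(j0.63)| = 300 × 560 / (0.7066 × 3.951 × 4.247) = 14171
20 log₁₀(14171) = 83.028 dB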